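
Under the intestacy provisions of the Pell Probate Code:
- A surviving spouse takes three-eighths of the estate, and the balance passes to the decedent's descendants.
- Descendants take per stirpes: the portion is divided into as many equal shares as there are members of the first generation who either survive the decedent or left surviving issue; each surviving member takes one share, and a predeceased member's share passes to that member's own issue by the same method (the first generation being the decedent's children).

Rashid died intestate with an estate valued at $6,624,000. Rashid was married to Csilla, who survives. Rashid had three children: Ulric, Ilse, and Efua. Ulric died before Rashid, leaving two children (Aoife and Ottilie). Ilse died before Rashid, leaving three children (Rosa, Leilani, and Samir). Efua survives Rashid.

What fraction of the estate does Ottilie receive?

Ottilie receives 5/48 of the estate.

Csilla takes three-eighths of $6,624,000 = $2,484,000. The remaining $4,140,000 passes to the descendants.
The descendants' portion ($4,140,000) is divided into 3 shares of $1,380,000: Efua takes $1,380,000; Ulric's $1,380,000 share passes to Ulric's issue; Ilse's $1,380,000 share passes to Ilse's issue.
Ulric's share ($1,380,000) is divided into 2 shares of $690,000: Aoife and Ottilie each take $690,000.
Ilse's share ($1,380,000) is divided into 3 shares of $460,000: Rosa, Leilani, and Samir each take $460,000.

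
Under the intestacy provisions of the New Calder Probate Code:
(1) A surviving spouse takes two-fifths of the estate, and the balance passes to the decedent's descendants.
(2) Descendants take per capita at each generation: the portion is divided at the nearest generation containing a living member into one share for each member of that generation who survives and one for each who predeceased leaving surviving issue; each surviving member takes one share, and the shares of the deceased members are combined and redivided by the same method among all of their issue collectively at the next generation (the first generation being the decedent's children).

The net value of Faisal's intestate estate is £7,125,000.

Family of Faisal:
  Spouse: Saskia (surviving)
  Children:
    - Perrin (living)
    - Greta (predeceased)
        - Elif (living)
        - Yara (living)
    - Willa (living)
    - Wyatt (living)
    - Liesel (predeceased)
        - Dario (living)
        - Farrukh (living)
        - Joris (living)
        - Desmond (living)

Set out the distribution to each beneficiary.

Saskia takes two-fifths of £7,125,000 = £2,850,000. The remaining £4,275,000 passes to the descendants.
The descendants' portion (£4,275,000) is divided at the children's generation into 5 shares of £855,000. Perrin, Willa, and Wyatt each take £855,000. The 2 shares of the deceased (Greta and Liesel) are combined into a pool of £1,710,000.
That pool (£1,710,000) is divided at the grandchildren's generation equally among Elif, Yara, Dario, Farrukh, Joris, and Desmond: £285,000 each.

Saskia: £2,850,000; Perrin: £855,000; Elif: £285,000; Yara: £285,000; Willa: £855,000; Wyatt: £855,000; Dario: £285,000; Farrukh: £285,000; Joris: £285,000; Desmond: £285,000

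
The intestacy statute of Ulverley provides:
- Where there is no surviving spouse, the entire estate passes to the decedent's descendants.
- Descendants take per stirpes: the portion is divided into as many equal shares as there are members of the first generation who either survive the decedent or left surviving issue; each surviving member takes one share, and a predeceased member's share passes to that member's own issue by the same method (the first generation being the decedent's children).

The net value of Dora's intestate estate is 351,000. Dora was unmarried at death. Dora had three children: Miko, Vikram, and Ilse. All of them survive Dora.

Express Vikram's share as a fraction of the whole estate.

Vikram receives 1/3 of the estate.

The entire 351,000 passes to the descendants.
That amount (351,000) is divided into 3 shares of 117,000: Miko, Vikram, and Ilse each take 117,000.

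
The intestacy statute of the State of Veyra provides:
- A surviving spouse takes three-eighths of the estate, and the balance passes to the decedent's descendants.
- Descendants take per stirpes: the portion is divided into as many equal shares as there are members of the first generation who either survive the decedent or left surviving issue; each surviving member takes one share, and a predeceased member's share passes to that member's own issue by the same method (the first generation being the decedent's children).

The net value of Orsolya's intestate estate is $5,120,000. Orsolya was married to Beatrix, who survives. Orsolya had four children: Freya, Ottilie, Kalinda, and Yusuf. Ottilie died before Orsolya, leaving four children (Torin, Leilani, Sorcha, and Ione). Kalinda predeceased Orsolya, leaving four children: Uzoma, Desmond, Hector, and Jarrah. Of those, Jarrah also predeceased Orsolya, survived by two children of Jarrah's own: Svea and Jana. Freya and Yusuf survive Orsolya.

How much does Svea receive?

Beatrix takes three-eighths of $5,120,000 = $1,920,000. The remaining $3,200,000 passes to the descendants.
The descendants' portion ($3,200,000) is divided into 4 shares of $800,000: Freya and Yusuf each take $800,000; Ottilie's $800,000 share passes to Ottilie's issue; Kalinda's $800,000 share passes to Kalinda's issue.
Ottilie's share ($800,000) is divided into 4 shares of $200,000: Torin, Leilani, Sorcha, and Ione each take $200,000.
Kalinda's share ($800,000) is divided into 4 shares of $200,000: Uzoma, Desmond, and Hector each take $200,000; Jarrah's $200,000 share passes to Jarrah's issue.
Jarrah's share ($200,000) is divided into 2 shares of $100,000: Svea and Jana each take $100,000.

Svea receives $100,000.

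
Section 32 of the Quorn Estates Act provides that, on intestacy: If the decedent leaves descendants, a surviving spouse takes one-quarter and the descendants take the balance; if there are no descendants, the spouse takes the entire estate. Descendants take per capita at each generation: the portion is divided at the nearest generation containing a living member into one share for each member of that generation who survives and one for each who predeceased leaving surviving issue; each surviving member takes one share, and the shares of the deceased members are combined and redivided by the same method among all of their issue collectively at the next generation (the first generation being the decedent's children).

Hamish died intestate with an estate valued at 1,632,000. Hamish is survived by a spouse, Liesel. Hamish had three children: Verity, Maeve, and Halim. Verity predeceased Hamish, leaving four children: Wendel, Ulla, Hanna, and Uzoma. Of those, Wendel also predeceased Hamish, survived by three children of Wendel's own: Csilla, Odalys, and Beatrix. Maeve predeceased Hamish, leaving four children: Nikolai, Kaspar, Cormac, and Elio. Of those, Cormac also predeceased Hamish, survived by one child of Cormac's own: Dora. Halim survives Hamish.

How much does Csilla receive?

Csilla receives 51,000.

Liesel takes one-quarter of 1,632,000 = 408,000. The remaining 1,224,000 passes to the descendants.
The descendants' portion (1,224,000) is divided at the children's generation into 3 shares of 408,000. Halim takes 408,000. The 2 shares of the deceased (Verity and Maeve) are combined into a pool of 816,000.
That pool (816,000) is divided at the grandchildren's generation into 8 shares of 102,000. Ulla, Hanna, Uzoma, Nikolai, Kaspar, and Elio each take 102,000. The 2 shares of the deceased (Wendel and Cormac) are combined into a pool of 204,000.
That pool (204,000) is divided at the great-grandchildren's generation equally among Csilla, Odalys, Beatrix, and Dora: 51,000 each.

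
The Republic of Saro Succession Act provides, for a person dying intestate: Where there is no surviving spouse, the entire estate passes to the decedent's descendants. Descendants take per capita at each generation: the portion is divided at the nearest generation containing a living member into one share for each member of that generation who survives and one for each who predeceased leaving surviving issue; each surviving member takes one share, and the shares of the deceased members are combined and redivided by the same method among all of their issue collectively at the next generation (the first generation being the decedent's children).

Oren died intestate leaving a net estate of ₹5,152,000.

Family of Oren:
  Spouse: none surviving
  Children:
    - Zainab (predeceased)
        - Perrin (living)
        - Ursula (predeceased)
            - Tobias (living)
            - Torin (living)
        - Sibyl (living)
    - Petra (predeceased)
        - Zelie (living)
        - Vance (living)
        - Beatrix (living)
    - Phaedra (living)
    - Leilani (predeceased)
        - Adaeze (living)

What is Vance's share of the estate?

The entire ₹5,152,000 passes to the descendants.
That amount (₹5,152,000) is divided at the children's generation into 4 shares of ₹1,288,000. Phaedra takes ₹1,288,000. The 3 shares of the deceased (Zainab, Petra, and Leilani) are combined into a pool of ₹3,864,000.
That pool (₹3,864,000) is divided at the grandchildren's generation into 7 shares of ₹552,000. Perrin, Sibyl, Zelie, Vance, Beatrix, and Adaeze each take ₹552,000. The remaining share for the deceased Ursula (₹552,000) is carried to the next generation.
That pool (₹552,000) is divided at the great-grandchildren's generation equally among Tobias and Torin: ₹276,000 each.

Vance receives ₹552,000.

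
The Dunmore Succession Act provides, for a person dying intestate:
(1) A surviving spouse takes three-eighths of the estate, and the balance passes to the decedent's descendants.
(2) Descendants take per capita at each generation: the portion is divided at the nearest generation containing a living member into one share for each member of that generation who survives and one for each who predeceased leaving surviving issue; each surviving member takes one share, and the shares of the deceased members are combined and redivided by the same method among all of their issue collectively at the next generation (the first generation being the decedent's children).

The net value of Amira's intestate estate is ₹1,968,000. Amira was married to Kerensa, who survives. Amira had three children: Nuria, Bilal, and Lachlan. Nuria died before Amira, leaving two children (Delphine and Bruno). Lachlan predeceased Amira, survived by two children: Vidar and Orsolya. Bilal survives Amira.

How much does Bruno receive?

Kerensa takes three-eighths of ₹1,968,000 = ₹738,000. The remaining ₹1,230,000 passes to the descendants.
The descendants' portion (₹1,230,000) is divided at the children's generation into 3 shares of ₹410,000. Bilal takes ₹410,000. The 2 shares of the deceased (Nuria and Lachlan) are combined into a pool of ₹820,000.
That pool (₹820,000) is divided at the grandchildren's generation equally among Delphine, Bruno, Vidar, and Orsolya: ₹205,000 each.

Bruno receives ₹205,000.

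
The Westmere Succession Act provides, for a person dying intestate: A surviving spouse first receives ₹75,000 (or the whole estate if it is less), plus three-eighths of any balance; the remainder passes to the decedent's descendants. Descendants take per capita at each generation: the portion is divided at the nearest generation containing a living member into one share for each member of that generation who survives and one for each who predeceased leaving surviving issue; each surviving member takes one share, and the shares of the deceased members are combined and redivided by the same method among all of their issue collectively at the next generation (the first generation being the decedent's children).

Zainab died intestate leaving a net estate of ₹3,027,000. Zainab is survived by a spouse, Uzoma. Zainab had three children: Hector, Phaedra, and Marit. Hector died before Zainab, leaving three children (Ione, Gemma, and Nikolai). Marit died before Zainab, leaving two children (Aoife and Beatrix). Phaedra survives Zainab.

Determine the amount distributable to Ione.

Uzoma first takes ₹75,000, leaving a balance of ₹2,952,000. Uzoma then takes three-eighths of the balance (₹1,107,000), for a total of ₹1,182,000. The remaining ₹1,845,000 passes to the descendants.
The descendants' portion (₹1,845,000) is divided at the children's generation into 3 shares of ₹615,000. Phaedra takes ₹615,000. The 2 shares of the deceased (Hector and Marit) are combined into a pool of ₹1,230,000.
That pool (₹1,230,000) is divided at the grandchildren's generation equally among Ione, Gemma, Nikolai, Aoife, and Beatrix: ₹246,000 each.

Ione receives ₹246,000.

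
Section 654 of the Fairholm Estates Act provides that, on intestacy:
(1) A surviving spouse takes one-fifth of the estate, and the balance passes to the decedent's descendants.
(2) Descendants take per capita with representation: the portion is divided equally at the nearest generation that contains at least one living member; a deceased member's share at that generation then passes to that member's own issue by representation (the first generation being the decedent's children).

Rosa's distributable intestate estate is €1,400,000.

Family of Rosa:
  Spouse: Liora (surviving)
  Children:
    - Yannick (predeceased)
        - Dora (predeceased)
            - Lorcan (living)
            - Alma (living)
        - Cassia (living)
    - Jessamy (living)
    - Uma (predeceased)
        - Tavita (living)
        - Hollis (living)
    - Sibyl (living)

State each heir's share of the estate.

Liora takes one-fifth of €1,400,000 = €280,000. The remaining €1,120,000 passes to the descendants.
The descendants' portion (€1,120,000) is divided into 4 shares of €280,000: Jessamy and Sibyl each take €280,000; Yannick's €280,000 share passes to Yannick's issue; Uma's €280,000 share passes to Uma's issue.
Yannick's share (€280,000) is divided into 2 shares of €140,000: Cassia takes €140,000; Dora's €140,000 share passes to Dora's issue.
Dora's share (€140,000) is divided into 2 shares of €70,000: Lorcan and Alma each take €70,000.
Uma's share (€280,000) is divided into 2 shares of €140,000: Tavita and Hollis each take €140,000.

Liora: €280,000; Lorcan: €70,000; Alma: €70,000; Cassia: €140,000; Jessamy: €280,000; Tavita: €140,000; Hollis: €140,000; Sibyl: €280,000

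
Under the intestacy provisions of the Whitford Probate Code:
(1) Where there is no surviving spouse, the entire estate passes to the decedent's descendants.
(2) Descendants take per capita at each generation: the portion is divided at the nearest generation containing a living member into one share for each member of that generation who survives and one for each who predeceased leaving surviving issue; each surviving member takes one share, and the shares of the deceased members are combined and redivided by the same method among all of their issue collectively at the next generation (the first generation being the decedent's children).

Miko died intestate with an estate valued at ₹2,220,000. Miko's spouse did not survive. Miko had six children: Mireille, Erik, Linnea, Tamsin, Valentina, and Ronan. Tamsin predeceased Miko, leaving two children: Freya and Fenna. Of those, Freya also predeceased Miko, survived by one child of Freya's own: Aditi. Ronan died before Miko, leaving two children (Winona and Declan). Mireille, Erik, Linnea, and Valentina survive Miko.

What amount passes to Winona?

The entire ₹2,220,000 passes to the descendants.
That amount (₹2,220,000) is divided at the children's generation into 6 shares of ₹370,000. Mireille, Erik, Linnea, and Valentina each take ₹370,000. The 2 shares of the deceased (Tamsin and Ronan) are combined into a pool of ₹740,000.
That pool (₹740,000) is divided at the grandchildren's generation into 4 shares of ₹185,000. Fenna, Winona, and Declan each take ₹185,000. The remaining share for the deceased Freya (₹185,000) is carried to the next generation.
That pool (₹185,000) passes entirely to Aditi, the sole taker at the great-grandchildren's generation.

Winona receives ₹185,000.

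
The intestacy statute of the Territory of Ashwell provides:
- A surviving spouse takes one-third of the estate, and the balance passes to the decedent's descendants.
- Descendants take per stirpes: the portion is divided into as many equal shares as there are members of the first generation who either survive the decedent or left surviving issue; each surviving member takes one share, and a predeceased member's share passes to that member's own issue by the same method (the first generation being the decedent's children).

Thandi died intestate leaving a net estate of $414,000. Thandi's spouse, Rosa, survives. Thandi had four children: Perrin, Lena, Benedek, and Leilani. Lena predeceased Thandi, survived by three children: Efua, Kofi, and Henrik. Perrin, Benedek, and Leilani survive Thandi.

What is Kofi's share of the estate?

Rosa takes one-third of $414,000 = $138,000. The remaining $276,000 passes to the descendants.
The descendants' portion ($276,000) is divided into 4 shares of $69,000: Perrin, Benedek, and Leilani each take $69,000; Lena's $69,000 share passes to Lena's issue.
Lena's share ($69,000) is divided into 3 shares of $23,000: Efua, Kofi, and Henrik each take $23,000.

Kofi receives $23,000.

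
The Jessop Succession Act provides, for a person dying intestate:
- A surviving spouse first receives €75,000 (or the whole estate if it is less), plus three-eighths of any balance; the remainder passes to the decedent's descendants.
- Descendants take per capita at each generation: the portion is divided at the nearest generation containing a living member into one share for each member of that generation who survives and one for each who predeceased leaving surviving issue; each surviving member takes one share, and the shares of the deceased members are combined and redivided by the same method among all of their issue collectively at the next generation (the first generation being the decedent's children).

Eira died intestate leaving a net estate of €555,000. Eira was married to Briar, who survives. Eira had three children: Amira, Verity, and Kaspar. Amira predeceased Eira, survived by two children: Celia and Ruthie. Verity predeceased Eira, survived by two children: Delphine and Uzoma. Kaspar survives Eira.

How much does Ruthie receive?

Briar first takes €75,000, leaving a balance of €480,000. Briar then takes three-eighths of the balance (€180,000), for a total of €255,000. The remaining €300,000 passes to the descendants.
The descendants' portion (€300,000) is divided at the children's generation into 3 shares of €100,000. Kaspar takes €100,000. The 2 shares of the deceased (Amira and Verity) are combined into a pool of €200,000.
That pool (€200,000) is divided at the grandchildren's generation equally among Celia, Ruthie, Delphine, and Uzoma: €50,000 each.

Ruthie receives €50,000.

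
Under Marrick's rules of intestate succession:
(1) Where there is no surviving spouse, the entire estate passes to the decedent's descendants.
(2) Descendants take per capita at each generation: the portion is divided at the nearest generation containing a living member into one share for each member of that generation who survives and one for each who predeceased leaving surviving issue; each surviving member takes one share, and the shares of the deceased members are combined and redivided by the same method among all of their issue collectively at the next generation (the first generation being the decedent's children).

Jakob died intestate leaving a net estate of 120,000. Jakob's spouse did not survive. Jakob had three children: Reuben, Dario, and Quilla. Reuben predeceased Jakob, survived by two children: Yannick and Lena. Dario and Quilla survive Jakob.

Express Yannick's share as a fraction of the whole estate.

Yannick receives 1/6 of the estate.

The entire 120,000 passes to the descendants.
That amount (120,000) is divided at the children's generation into 3 shares of 40,000. Dario and Quilla each take 40,000. The remaining share for the deceased Reuben (40,000) is carried to the next generation.
That pool (40,000) is divided at the grandchildren's generation equally among Yannick and Lena: 20,000 each.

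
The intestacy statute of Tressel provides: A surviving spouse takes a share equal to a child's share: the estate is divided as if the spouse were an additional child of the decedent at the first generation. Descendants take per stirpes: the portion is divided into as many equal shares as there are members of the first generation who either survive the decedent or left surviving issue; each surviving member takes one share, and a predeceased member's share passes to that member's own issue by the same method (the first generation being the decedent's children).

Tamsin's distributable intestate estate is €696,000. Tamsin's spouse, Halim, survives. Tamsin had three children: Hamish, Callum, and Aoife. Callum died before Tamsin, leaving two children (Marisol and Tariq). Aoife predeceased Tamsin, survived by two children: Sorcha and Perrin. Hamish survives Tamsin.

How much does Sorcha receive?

Sorcha receives €87,000.

The spouse counts as an additional share at the children's level, so there are 4 primary shares of €174,000. Halim takes one such share (€174,000).
The children's combined portion (€522,000) is divided into 3 shares of €174,000: Hamish takes €174,000; Callum's €174,000 share passes to Callum's issue; Aoife's €174,000 share passes to Aoife's issue.
Callum's share (€174,000) is divided into 2 shares of €87,000: Marisol and Tariq each take €87,000.
Aoife's share (€174,000) is divided into 2 shares of €87,000: Sorcha and Perrin each take €87,000.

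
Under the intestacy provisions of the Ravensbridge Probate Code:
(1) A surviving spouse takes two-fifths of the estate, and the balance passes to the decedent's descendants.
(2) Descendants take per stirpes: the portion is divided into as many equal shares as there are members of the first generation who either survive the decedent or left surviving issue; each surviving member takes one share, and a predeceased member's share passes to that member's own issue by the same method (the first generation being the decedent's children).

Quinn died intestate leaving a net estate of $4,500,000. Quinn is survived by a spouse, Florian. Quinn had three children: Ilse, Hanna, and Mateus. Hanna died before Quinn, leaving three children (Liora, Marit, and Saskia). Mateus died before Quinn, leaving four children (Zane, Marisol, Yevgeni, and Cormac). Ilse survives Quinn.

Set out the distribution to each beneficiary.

Florian takes two-fifths of $4,500,000 = $1,800,000. The remaining $2,700,000 passes to the descendants.
The descendants' portion ($2,700,000) is divided into 3 shares of $900,000: Ilse takes $900,000; Hanna's $900,000 share passes to Hanna's issue; Mateus's $900,000 share passes to Mateus's issue.
Hanna's share ($900,000) is divided into 3 shares of $300,000: Liora, Marit, and Saskia each take $300,000.
Mateus's share ($900,000) is divided into 4 shares of $225,000: Zane, Marisol, Yevgeni, and Cormac each take $225,000.

Florian: $1,800,000; Ilse: $900,000; Liora: $300,000; Marit: $300,000; Saskia: $300,000; Zane: $225,000; Marisol: $225,000; Yevgeni: $225,000; Cormac: $225,000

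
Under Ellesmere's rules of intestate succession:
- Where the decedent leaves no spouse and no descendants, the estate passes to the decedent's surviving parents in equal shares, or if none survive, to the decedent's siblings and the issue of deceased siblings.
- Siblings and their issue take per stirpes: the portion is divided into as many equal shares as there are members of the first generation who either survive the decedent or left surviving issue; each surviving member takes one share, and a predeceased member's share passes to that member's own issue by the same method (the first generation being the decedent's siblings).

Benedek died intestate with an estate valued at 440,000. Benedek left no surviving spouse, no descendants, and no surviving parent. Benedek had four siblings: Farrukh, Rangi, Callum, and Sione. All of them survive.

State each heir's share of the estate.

Farrukh: 110,000; Rangi: 110,000; Callum: 110,000; Sione: 110,000

The entire 440,000 passes to the siblings and their issue.
That amount (440,000) is divided into 4 shares of 110,000: Farrukh, Rangi, Callum, and Sione each take 110,000.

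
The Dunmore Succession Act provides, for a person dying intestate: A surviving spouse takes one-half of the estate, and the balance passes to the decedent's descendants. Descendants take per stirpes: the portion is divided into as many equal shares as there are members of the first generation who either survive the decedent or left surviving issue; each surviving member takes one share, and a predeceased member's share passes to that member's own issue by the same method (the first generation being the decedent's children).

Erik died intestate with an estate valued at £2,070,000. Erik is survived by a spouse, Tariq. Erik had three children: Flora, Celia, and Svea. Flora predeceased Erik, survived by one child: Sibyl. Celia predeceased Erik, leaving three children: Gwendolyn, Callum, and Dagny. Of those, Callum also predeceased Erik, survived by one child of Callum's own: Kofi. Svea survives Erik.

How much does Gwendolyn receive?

Gwendolyn receives £115,000.

Tariq takes one-half of £2,070,000 = £1,035,000. The remaining £1,035,000 passes to the descendants.
The descendants' portion (£1,035,000) is divided into 3 shares of £345,000: Svea takes £345,000; Flora's £345,000 share passes to Flora's issue; Celia's £345,000 share passes to Celia's issue.
Flora's share (£345,000) passes entirely to Sibyl.
Celia's share (£345,000) is divided into 3 shares of £115,000: Gwendolyn and Dagny each take £115,000; Callum's £115,000 share passes to Callum's issue.
Callum's share (£115,000) passes entirely to Kofi.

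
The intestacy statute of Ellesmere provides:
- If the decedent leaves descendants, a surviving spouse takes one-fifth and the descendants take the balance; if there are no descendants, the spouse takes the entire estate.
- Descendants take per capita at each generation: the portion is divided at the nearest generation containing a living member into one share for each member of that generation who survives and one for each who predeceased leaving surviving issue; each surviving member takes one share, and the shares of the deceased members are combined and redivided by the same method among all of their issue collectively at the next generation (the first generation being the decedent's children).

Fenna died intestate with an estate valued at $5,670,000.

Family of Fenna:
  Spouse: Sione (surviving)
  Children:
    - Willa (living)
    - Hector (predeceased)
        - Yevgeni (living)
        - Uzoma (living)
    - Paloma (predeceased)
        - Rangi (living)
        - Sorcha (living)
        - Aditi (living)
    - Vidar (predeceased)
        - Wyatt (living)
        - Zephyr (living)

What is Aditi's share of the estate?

Sione takes one-fifth of $5,670,000 = $1,134,000. The remaining $4,536,000 passes to the descendants.
The descendants' portion ($4,536,000) is divided at the children's generation into 4 shares of $1,134,000. Willa takes $1,134,000. The 3 shares of the deceased (Hector, Paloma, and Vidar) are combined into a pool of $3,402,000.
That pool ($3,402,000) is divided at the grandchildren's generation equally among Yevgeni, Uzoma, Rangi, Sorcha, Aditi, Wyatt, and Zephyr: $486,000 each.

Aditi receives $486,000.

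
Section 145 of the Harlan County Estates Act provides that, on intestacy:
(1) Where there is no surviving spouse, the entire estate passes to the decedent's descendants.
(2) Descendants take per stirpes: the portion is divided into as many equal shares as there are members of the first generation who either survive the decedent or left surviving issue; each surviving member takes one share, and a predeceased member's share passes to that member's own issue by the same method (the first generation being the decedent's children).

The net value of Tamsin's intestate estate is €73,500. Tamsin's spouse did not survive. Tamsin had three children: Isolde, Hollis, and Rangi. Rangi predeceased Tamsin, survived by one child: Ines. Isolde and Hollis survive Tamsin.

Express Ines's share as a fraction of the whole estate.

Ines receives 1/3 of the estate.

The entire €73,500 passes to the descendants.
That amount (€73,500) is divided into 3 shares of €24,500: Isolde and Hollis each take €24,500; Rangi's €24,500 share passes to Rangi's issue.
Rangi's share (€24,500) passes entirely to Ines.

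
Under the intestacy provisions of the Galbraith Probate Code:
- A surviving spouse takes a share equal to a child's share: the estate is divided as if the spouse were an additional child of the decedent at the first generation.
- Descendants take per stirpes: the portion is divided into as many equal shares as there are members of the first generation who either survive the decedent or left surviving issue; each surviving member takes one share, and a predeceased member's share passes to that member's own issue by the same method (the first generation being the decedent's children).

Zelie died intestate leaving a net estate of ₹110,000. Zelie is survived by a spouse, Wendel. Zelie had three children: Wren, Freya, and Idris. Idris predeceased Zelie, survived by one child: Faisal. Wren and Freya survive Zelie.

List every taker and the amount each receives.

Wendel: ₹27,500; Wren: ₹27,500; Freya: ₹27,500; Faisal: ₹27,500

The spouse counts as an additional share at the children's level, so there are 4 primary shares of ₹27,500. Wendel takes one such share (₹27,500).
The children's combined portion (₹82,500) is divided into 3 shares of ₹27,500: Wren and Freya each take ₹27,500; Idris's ₹27,500 share passes to Idris's issue.
Idris's share (₹27,500) passes entirely to Faisal.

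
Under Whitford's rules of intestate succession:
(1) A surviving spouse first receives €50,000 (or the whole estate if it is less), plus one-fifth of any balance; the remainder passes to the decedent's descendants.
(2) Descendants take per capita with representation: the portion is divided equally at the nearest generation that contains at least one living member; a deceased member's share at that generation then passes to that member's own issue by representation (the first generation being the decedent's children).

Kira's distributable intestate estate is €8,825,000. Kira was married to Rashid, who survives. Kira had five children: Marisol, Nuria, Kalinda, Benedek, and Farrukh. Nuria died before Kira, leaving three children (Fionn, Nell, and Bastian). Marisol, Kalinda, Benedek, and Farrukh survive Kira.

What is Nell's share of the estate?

Nell receives €468,000.

Rashid first takes €50,000, leaving a balance of €8,775,000. Rashid then takes one-fifth of the balance (€1,755,000), for a total of €1,805,000. The remaining €7,020,000 passes to the descendants.
The descendants' portion (€7,020,000) is divided into 5 shares of €1,404,000: Marisol, Kalinda, Benedek, and Farrukh each take €1,404,000; Nuria's €1,404,000 share passes to Nuria's issue.
Nuria's share (€1,404,000) is divided into 3 shares of €468,000: Fionn, Nell, and Bastian each take €468,000.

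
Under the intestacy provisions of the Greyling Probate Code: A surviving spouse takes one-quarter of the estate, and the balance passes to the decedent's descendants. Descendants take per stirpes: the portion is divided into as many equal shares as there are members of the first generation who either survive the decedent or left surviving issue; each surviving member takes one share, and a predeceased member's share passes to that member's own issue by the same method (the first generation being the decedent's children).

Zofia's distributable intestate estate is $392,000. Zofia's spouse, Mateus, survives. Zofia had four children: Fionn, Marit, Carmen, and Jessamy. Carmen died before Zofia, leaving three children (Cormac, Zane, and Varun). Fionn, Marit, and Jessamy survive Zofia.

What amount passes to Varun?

Varun receives $24,500.

Mateus takes one-quarter of $392,000 = $98,000. The remaining $294,000 passes to the descendants.
The descendants' portion ($294,000) is divided into 4 shares of $73,500: Fionn, Marit, and Jessamy each take $73,500; Carmen's $73,500 share passes to Carmen's issue.
Carmen's share ($73,500) is divided into 3 shares of $24,500: Cormac, Zane, and Varun each take $24,500.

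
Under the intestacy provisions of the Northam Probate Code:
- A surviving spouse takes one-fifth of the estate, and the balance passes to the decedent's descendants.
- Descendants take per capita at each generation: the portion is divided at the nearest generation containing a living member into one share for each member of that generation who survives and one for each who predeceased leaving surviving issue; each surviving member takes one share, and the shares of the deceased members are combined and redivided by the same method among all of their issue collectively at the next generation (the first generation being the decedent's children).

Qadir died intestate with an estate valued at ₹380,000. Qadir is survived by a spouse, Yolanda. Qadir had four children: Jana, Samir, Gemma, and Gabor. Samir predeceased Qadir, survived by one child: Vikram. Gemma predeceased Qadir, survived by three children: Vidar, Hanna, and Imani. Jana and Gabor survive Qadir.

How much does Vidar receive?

Vidar receives ₹38,000.

Yolanda takes one-fifth of ₹380,000 = ₹76,000. The remaining ₹304,000 passes to the descendants.
The descendants' portion (₹304,000) is divided at the children's generation into 4 shares of ₹76,000. Jana and Gabor each take ₹76,000. The 2 shares of the deceased (Samir and Gemma) are combined into a pool of ₹152,000.
That pool (₹152,000) is divided at the grandchildren's generation equally among Vikram, Vidar, Hanna, and Imani: ₹38,000 each.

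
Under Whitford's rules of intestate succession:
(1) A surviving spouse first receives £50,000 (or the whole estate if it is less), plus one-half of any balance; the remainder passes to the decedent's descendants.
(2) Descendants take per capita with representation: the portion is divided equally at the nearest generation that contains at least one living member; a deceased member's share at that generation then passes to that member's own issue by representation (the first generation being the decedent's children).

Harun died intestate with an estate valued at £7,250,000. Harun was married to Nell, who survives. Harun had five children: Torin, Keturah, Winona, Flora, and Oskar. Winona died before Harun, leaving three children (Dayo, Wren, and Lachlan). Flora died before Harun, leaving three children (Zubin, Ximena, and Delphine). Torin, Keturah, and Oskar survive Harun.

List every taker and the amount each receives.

Nell: £3,650,000; Torin: £720,000; Keturah: £720,000; Dayo: £240,000; Wren: £240,000; Lachlan: £240,000; Zubin: £240,000; Ximena: £240,000; Delphine: £240,000; Oskar: £720,000

Nell first takes £50,000, leaving a balance of £7,200,000. Nell then takes one-half of the balance (£3,600,000), for a total of £3,650,000. The remaining £3,600,000 passes to the descendants.
The descendants' portion (£3,600,000) is divided into 5 shares of £720,000: Torin, Keturah, and Oskar each take £720,000; Winona's £720,000 share passes to Winona's issue; Flora's £720,000 share passes to Flora's issue.
Winona's share (£720,000) is divided into 3 shares of £240,000: Dayo, Wren, and Lachlan each take £240,000.
Flora's share (£720,000) is divided into 3 shares of £240,000: Zubin, Ximena, and Delphine each take £240,000.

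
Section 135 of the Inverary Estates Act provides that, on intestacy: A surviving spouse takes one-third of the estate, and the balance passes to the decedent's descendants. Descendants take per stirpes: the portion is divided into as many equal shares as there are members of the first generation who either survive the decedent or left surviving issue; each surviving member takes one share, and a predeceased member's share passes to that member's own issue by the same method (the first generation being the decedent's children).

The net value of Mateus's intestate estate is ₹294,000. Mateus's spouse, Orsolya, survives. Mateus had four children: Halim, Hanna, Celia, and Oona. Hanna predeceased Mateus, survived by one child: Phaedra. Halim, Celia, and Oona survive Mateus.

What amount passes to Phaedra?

Phaedra receives ₹49,000.

Orsolya takes one-third of ₹294,000 = ₹98,000. The remaining ₹196,000 passes to the descendants.
The descendants' portion (₹196,000) is divided into 4 shares of ₹49,000: Halim, Celia, and Oona each take ₹49,000; Hanna's ₹49,000 share passes to Hanna's issue.
Hanna's share (₹49,000) passes entirely to Phaedra.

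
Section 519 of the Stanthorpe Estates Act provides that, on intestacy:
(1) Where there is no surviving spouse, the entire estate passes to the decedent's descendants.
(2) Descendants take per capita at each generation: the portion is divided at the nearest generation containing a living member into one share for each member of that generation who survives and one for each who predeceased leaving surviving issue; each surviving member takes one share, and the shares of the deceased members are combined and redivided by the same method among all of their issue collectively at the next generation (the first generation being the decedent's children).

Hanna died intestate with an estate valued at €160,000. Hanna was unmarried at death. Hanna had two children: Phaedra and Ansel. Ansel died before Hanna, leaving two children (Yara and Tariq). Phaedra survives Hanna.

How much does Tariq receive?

The entire €160,000 passes to the descendants.
That amount (€160,000) is divided at the children's generation into 2 shares of €80,000. Phaedra takes €80,000. The remaining share for the deceased Ansel (€80,000) is carried to the next generation.
That pool (€80,000) is divided at the grandchildren's generation equally among Yara and Tariq: €40,000 each.

Tariq receives €40,000.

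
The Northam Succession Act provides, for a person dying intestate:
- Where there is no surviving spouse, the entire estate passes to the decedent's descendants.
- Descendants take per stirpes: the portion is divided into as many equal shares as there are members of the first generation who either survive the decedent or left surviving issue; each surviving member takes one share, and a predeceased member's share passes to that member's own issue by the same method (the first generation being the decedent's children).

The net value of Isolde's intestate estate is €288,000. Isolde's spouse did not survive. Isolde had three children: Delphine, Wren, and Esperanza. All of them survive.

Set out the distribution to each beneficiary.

Delphine: €96,000; Wren: €96,000; Esperanza: €96,000

The entire €288,000 passes to the descendants.
That amount (€288,000) is divided into 3 shares of €96,000: Delphine, Wren, and Esperanza each take €96,000.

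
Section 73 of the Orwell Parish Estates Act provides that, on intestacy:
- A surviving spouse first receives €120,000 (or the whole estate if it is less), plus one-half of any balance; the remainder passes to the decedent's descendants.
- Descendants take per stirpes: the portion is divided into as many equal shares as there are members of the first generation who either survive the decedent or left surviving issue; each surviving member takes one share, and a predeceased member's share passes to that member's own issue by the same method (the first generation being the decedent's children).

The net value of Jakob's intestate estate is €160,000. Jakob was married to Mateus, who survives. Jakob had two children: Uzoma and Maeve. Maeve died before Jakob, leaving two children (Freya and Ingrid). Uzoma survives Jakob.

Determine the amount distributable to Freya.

Freya receives €5,000.

Mateus first takes €120,000, leaving a balance of €40,000. Mateus then takes one-half of the balance (€20,000), for a total of €140,000. The remaining €20,000 passes to the descendants.
The descendants' portion (€20,000) is divided into 2 shares of €10,000: Uzoma takes €10,000; Maeve's €10,000 share passes to Maeve's issue.
Maeve's share (€10,000) is divided into 2 shares of €5,000: Freya and Ingrid each take €5,000.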